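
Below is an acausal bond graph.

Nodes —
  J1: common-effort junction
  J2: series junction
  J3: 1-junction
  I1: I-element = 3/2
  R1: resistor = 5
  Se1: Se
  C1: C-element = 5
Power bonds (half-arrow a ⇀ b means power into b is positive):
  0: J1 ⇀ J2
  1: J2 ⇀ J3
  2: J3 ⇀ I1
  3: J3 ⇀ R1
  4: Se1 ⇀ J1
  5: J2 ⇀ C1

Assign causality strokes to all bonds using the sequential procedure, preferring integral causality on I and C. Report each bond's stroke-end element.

bond 4 stroke at J1  (Se1 fixes effort; stroke away)
bond 0 stroke at J2  (common-e at J1 fixed by 4)
bond 2 stroke at I1  (I1 integral (f out))
bond 1 stroke at J3  (common-f at J3 fixed by 2)
bond 3 stroke at J3  (1-jn J3 has f-setter on 2)
bond 5 stroke at J2  (1-jn J2 has f-setter on 1)

bond 0 |J2
bond 1 |J3
bond 2 |I1
bond 3 |J3
bond 4 |J1
bond 5 |J2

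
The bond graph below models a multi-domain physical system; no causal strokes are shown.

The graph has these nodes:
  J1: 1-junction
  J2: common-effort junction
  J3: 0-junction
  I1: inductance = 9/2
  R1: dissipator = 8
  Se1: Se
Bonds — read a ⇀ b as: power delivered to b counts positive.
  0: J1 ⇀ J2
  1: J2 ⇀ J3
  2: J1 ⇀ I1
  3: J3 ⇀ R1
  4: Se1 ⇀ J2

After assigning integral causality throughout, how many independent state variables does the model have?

1  (I1 all integral)

β4 stroke at J2  (Se1: effort source, stroke at far end)
β0 stroke at J1  (common-e at J2 fixed by 4)
β1 stroke at J3  (J2: bond 4 brought effort, rest push out)
β3 stroke at R1  (0-jn J3 has e-setter on 1)
β2 stroke at I1  (J1 needs exactly one f-in)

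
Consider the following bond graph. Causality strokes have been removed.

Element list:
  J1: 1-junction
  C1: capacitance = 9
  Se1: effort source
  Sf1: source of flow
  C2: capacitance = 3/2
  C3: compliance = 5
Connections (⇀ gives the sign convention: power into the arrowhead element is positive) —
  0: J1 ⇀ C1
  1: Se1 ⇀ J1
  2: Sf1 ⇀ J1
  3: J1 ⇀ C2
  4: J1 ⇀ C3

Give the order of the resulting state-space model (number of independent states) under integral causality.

3  (C1, C2, C3 all integral)

b1 |J1  (Se1: effort source, stroke at far end)
b2 |Sf1  (source Sf1 imposes f)
b0 |J1  (common-f at J1 fixed by 2)
b3 |J1  (common-f at J1 fixed by 2)
b4 |J1  (J1: bond 2 brought flow, rest push out)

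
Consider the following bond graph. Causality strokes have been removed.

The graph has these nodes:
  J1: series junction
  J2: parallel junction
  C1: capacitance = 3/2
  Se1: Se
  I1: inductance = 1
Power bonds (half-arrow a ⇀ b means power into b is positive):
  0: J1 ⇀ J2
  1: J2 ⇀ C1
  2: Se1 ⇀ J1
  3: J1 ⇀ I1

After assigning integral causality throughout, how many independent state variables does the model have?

2  (C1, I1 all integral)

#2 →J1  (Se1 (Se) sets effort on bond)
#1 →J2  (C1 integral (e out))
#0 →J1  (J2: bond 1 brought effort, rest push out)
#3 →I1  (closing 1-jn rule on J1)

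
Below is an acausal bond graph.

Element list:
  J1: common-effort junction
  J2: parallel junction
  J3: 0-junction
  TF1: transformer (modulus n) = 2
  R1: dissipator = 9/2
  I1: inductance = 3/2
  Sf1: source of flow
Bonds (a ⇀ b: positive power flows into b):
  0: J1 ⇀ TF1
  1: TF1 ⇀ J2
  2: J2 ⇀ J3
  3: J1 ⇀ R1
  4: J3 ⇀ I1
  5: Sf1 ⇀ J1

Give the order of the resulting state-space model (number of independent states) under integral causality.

#5 stroke→Sf1  (Sf1 fixes flow; stroke at Sf1)
#4 stroke→I1  (I1: I, integral causality)
#2 stroke→J3  (J3 needs exactly one e-in)
#1 stroke→J2  (only one effort-in slot at J2)
#0 stroke→TF1  (TF1 one-in-one-out from 1)
#3 stroke→J1  (closing 0-jn rule on J1)

1  (I1 all integral)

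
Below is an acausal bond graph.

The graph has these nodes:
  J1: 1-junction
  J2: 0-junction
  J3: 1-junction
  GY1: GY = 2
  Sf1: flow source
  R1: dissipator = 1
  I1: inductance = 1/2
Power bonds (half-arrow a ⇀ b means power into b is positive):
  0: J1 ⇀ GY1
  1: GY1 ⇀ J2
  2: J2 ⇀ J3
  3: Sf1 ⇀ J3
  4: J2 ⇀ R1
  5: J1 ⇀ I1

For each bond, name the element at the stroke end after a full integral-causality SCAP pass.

β3 |Sf1  (Sf1 fixes flow; stroke at Sf1)
β2 |J3  (1-jn J3 has f-setter on 3)
β5 |I1  (I1: I, integral causality)
β0 |J1  (J1 flow already set via bond 5)
β1 |J2  (through GY1, causality inverts; strokes same side of GY1)
β4 |R1  (J2: bond 1 brought effort, rest push out)

b0 stroke at J1
b1 stroke at J2
b2 stroke at J3
b3 stroke at Sf1
b4 stroke at R1
b5 stroke at I1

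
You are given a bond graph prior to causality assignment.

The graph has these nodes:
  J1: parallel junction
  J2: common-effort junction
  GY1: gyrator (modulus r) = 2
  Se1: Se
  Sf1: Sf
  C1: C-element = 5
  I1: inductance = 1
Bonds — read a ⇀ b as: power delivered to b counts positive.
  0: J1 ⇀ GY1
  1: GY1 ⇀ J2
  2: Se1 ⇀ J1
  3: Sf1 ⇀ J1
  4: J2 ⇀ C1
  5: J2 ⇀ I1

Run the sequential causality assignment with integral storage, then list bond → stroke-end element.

bond 0 stroke at GY1
bond 1 stroke at GY1
bond 2 stroke at J1
bond 3 stroke at Sf1
bond 4 stroke at J2
bond 5 stroke at I1

b2 |J1  (Se1 (Se) sets effort on bond)
b3 |Sf1  (Sf1 (Sf) sets flow on bond)
b0 |GY1  (0-jn J1 has e-setter on 2)
b1 |GY1  (GY GY1: same side as bond 0)
b4 |J2  (C1 outputs effort q/C1)
b5 |I1  (J2 effort already set via bond 4)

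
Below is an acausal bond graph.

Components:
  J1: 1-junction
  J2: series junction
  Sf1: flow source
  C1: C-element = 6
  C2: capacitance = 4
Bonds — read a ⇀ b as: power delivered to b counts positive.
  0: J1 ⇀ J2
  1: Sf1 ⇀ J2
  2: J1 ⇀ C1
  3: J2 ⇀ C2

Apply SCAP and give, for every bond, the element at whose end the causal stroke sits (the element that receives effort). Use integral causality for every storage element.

bond 1 |Sf1  (Sf1 (Sf) sets flow on bond)
bond 0 |J2  (J2: bond 1 brought flow, rest push out)
bond 3 |J2  (J2: bond 1 brought flow, rest push out)
bond 2 |J1  (J1: bond 0 brought flow, rest push out)

#0 stroke at J2
#1 stroke at Sf1
#2 stroke at J1
#3 stroke at J2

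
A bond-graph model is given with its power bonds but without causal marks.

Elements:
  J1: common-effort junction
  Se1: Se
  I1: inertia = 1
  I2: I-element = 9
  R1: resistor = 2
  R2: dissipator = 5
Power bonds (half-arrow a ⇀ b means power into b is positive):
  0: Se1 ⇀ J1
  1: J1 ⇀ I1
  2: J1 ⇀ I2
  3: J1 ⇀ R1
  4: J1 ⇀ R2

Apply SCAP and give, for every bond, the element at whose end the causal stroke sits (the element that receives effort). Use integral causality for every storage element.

#0 |J1
#1 |I1
#2 |I2
#3 |R1
#4 |R2

#0 →J1  (Se1: effort source, stroke at far end)
#1 →I1  (J1 effort already set via bond 0)
#2 →I2  (0-jn J1 has e-setter on 0)
#3 →R1  (common-e at J1 fixed by 0)
#4 →R2  (J1: bond 0 brought effort, rest push out)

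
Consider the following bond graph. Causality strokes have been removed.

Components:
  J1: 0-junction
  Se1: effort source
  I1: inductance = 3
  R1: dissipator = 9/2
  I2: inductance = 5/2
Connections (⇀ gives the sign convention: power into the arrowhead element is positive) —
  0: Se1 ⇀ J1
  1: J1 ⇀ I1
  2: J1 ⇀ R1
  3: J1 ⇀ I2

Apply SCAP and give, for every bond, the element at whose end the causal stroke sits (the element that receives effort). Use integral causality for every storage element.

b0 stroke→J1
b1 stroke→I1
b2 stroke→R1
b3 stroke→I2

β0 →J1  (Se1 fixes effort; stroke away)
β1 →I1  (0-jn J1 has e-setter on 0)
β2 →R1  (0-jn J1 has e-setter on 0)
β3 →I2  (0-jn J1 has e-setter on 0)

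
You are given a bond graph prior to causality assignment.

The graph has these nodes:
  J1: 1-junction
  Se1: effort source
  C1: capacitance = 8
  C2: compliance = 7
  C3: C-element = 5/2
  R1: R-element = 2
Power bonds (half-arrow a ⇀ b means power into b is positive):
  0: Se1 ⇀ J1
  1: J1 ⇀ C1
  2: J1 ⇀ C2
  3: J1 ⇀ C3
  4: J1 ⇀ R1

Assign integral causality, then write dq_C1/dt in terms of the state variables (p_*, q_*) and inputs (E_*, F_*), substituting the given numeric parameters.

b0 stroke at J1  (Se1: effort source, stroke at far end)
b1 stroke at J1  (C1 integral (e out))
b2 stroke at J1  (C2 integral (e out))
b3 stroke at J1  (C3: C, integral causality)
b4 stroke at R1  (closing 1-jn rule on J1)

dq_C1/dt = E_Se1/2 - q_C1/16 - q_C2/14 - q_C3/5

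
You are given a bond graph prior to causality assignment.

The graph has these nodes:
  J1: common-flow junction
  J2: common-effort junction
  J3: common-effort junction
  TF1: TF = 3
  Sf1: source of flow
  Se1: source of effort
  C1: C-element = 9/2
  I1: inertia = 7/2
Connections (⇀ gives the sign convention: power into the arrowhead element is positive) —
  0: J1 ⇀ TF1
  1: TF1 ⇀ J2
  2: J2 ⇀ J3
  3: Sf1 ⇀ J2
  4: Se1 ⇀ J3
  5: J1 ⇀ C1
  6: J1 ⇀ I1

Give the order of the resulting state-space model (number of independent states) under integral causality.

2  (C1, I1 all integral)

bond 3 stroke→Sf1  (Sf1 (Sf) sets flow on bond)
bond 4 stroke→J3  (Se1 (Se) sets effort on bond)
bond 2 stroke→J2  (J3 effort already set via bond 4)
bond 1 stroke→TF1  (J2: bond 2 brought effort, rest push out)
bond 0 stroke→J1  (through TF1, causality passes straight; one stroke at TF1)
bond 5 stroke→J1  (prefer integral on C1)
bond 6 stroke→I1  (closing 1-jn rule on J1)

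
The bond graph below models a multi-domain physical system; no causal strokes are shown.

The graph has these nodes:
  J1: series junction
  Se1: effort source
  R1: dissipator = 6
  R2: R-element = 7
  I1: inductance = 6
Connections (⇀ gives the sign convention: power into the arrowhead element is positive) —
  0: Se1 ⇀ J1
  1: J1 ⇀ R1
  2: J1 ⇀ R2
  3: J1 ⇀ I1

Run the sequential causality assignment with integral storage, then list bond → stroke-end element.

bond 0 stroke at J1
bond 1 stroke at J1
bond 2 stroke at J1
bond 3 stroke at I1

b0 |J1  (Se1 (Se) sets effort on bond)
b3 |I1  (I1 integral (f out))
b1 |J1  (1-jn J1 has f-setter on 3)
b2 |J1  (J1: bond 3 brought flow, rest push out)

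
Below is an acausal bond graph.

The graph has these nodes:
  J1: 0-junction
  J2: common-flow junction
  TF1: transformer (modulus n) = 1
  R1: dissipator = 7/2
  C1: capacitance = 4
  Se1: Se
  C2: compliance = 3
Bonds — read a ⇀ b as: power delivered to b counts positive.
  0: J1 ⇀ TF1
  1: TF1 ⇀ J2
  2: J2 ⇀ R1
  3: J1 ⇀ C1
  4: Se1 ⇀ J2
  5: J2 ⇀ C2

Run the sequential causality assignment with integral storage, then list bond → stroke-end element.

bond 4 stroke at J2  (source Se1 imposes e)
bond 3 stroke at J1  (prefer integral on C1)
bond 0 stroke at TF1  (J1: bond 3 brought effort, rest push out)
bond 1 stroke at J2  (TF1: transformer flips bond 0)
bond 5 stroke at J2  (C2 integral (e out))
bond 2 stroke at R1  (closing 1-jn rule on J2)

#0 stroke→TF1
#1 stroke→J2
#2 stroke→R1
#3 stroke→J1
#4 stroke→J2
#5 stroke→J2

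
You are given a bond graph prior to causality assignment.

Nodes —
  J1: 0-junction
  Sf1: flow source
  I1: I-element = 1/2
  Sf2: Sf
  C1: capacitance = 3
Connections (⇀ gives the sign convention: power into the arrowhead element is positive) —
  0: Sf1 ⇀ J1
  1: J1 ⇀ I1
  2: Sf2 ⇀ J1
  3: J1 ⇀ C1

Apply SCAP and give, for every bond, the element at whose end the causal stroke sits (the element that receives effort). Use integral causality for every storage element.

β0 →Sf1
β1 →I1
β2 →Sf2
β3 →J1

bond 0 →Sf1  (Sf1: flow source, stroke at near end)
bond 2 →Sf2  (source Sf2 imposes f)
bond 1 →I1  (I1: I, integral causality)
bond 3 →J1  (closing 0-jn rule on J1)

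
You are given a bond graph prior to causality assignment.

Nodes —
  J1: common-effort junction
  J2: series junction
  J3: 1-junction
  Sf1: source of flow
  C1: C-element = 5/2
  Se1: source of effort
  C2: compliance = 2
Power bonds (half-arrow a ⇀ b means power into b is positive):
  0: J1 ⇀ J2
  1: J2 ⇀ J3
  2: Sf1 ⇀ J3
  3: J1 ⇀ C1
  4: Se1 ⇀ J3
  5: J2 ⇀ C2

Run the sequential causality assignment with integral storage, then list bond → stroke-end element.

β0 stroke→J2
β1 stroke→J3
β2 stroke→Sf1
β3 stroke→J1
β4 stroke→J3
β5 stroke→J2

#2 stroke at Sf1  (source Sf1 imposes f)
#4 stroke at J3  (Se1 (Se) sets effort on bond)
#1 stroke at J3  (J3: bond 2 brought flow, rest push out)
#0 stroke at J2  (common-f at J2 fixed by 1)
#5 stroke at J2  (common-f at J2 fixed by 1)
#3 stroke at J1  (J1 needs exactly one e-in)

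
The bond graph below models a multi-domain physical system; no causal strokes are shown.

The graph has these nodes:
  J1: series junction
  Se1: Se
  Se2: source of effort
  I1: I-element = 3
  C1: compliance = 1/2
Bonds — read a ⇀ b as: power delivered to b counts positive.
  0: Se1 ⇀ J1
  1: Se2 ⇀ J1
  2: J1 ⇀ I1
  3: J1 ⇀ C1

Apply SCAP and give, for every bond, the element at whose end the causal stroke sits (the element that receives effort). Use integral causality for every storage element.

b0 →J1
b1 →J1
b2 →I1
b3 →J1

bond 0 stroke→J1  (Se1 (Se) sets effort on bond)
bond 1 stroke→J1  (source Se2 imposes e)
bond 2 stroke→I1  (I1 integral (f out))
bond 3 stroke→J1  (1-jn J1 has f-setter on 2)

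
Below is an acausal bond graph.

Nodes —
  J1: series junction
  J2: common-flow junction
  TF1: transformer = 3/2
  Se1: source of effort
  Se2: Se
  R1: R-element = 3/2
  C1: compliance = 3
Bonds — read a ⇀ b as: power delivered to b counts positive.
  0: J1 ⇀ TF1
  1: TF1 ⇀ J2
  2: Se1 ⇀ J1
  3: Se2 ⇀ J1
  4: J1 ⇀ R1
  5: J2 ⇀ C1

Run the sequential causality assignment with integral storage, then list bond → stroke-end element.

bond 2 stroke→J1  (Se1 fixes effort; stroke away)
bond 3 stroke→J1  (Se2: effort source, stroke at far end)
bond 5 stroke→J2  (C1 outputs effort q/C1)
bond 1 stroke→TF1  (J2: last free bond brings flow in)
bond 0 stroke→J1  (TF TF1: opposite of bond 1)
bond 4 stroke→R1  (closing 1-jn rule on J1)

b0 →J1
b1 →TF1
b2 →J1
b3 →J1
b4 →R1
b5 →J2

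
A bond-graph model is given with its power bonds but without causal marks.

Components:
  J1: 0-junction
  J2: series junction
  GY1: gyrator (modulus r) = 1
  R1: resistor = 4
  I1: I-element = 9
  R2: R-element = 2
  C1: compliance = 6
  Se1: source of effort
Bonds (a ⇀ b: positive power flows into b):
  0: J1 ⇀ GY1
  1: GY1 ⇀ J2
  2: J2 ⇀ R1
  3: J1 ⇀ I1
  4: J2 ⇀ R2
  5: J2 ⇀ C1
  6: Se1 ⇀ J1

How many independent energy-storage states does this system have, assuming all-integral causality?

2  (C1, I1 all integral)

β6 →J1  (Se1 fixes effort; stroke away)
β0 →GY1  (common-e at J1 fixed by 6)
β3 →I1  (J1 effort already set via bond 6)
β1 →GY1  (GY GY1: same side as bond 0)
β2 →J2  (J2 flow already set via bond 1)
β4 →J2  (J2 flow already set via bond 1)
β5 →J2  (J2: bond 1 brought flow, rest push out)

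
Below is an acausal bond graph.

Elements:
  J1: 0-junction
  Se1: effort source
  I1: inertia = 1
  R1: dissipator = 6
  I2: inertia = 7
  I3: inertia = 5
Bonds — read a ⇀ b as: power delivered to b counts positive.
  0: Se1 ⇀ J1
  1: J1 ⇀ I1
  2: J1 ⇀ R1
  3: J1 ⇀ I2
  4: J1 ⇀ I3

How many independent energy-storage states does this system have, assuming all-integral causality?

3  (I1, I2, I3 all integral)

b0 →J1  (source Se1 imposes e)
b1 →I1  (J1: bond 0 brought effort, rest push out)
b2 →R1  (J1: bond 0 brought effort, rest push out)
b3 →I2  (common-e at J1 fixed by 0)
b4 →I3  (J1: bond 0 brought effort, rest push out)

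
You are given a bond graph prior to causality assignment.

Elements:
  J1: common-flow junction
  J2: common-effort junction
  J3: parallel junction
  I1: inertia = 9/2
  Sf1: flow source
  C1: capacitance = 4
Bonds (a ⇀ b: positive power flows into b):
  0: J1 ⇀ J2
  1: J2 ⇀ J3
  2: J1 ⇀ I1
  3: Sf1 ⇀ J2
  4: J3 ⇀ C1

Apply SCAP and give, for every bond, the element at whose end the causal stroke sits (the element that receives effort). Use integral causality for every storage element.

β3 stroke→Sf1  (Sf1 fixes flow; stroke at Sf1)
β2 stroke→I1  (I1: I, integral causality)
β0 stroke→J1  (J1: bond 2 brought flow, rest push out)
β1 stroke→J2  (closing 0-jn rule on J2)
β4 stroke→J3  (J3 needs exactly one e-in)

#0 →J1
#1 →J2
#2 →I1
#3 →Sf1
#4 →J3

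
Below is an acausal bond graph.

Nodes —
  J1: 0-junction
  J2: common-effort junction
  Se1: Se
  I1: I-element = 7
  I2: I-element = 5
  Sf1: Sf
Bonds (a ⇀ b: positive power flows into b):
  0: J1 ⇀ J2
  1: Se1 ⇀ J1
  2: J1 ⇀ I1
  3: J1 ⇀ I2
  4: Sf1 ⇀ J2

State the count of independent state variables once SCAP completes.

2  (I1, I2 all integral)

β1 stroke→J1  (source Se1 imposes e)
β4 stroke→Sf1  (Sf1 (Sf) sets flow on bond)
β0 stroke→J2  (common-e at J1 fixed by 1)
β2 stroke→I1  (0-jn J1 has e-setter on 1)
β3 stroke→I2  (J1 effort already set via bond 1)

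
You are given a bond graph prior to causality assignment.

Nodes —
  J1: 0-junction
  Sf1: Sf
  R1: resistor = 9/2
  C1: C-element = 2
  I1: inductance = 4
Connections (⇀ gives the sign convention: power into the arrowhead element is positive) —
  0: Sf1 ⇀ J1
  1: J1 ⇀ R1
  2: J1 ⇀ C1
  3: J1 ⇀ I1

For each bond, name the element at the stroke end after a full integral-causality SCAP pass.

#0 stroke at Sf1
#1 stroke at R1
#2 stroke at J1
#3 stroke at I1

β0 stroke at Sf1  (Sf1 fixes flow; stroke at Sf1)
β2 stroke at J1  (C1 outputs effort q/C1)
β1 stroke at R1  (common-e at J1 fixed by 2)
β3 stroke at I1  (0-jn J1 has e-setter on 2)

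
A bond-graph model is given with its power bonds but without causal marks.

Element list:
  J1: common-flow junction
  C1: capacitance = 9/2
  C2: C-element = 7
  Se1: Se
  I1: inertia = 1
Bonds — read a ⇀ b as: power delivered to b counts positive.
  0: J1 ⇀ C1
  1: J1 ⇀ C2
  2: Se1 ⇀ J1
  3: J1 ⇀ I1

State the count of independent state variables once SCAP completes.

#2 stroke→J1  (Se1: effort source, stroke at far end)
#0 stroke→J1  (C1: C, integral causality)
#1 stroke→J1  (C2 integral (e out))
#3 stroke→I1  (J1 needs exactly one f-in)

3  (C1, C2, I1 all integral)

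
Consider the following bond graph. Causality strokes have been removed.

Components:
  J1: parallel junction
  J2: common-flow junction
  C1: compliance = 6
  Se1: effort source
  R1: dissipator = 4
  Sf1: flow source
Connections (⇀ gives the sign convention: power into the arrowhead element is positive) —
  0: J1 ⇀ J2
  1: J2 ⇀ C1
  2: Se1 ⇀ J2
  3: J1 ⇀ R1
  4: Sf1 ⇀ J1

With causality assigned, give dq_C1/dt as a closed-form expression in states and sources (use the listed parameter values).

b2 stroke at J2  (source Se1 imposes e)
b4 stroke at Sf1  (Sf1 fixes flow; stroke at Sf1)
b1 stroke at J2  (C1 integral (e out))
b0 stroke at J1  (J2 needs exactly one f-in)
b3 stroke at R1  (J1: bond 0 brought effort, rest push out)

dq_C1/dt = E_Se1/4 + F_Sf1 - q_C1/24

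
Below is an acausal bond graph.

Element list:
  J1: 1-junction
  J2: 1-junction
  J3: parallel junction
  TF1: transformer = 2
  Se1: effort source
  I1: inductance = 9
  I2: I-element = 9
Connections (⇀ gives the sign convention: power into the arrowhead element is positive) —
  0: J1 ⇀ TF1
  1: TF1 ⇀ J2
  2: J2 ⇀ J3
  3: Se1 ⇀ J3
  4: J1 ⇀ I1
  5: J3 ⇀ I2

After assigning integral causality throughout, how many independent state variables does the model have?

β3 stroke at J3  (Se1: effort source, stroke at far end)
β2 stroke at J2  (J3 effort already set via bond 3)
β5 stroke at I2  (common-e at J3 fixed by 3)
β1 stroke at TF1  (J2: last free bond brings flow in)
β0 stroke at J1  (TF1: transformer flips bond 1)
β4 stroke at I1  (closing 1-jn rule on J1)

2  (I1, I2 all integral)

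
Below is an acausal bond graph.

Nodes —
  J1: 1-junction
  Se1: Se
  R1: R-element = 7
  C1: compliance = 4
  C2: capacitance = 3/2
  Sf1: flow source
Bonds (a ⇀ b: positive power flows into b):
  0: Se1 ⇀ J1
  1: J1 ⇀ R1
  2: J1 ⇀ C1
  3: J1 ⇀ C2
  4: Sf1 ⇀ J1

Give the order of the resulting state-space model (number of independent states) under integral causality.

2  (C1, C2 all integral)

bond 0 →J1  (Se1 fixes effort; stroke away)
bond 4 →Sf1  (Sf1 fixes flow; stroke at Sf1)
bond 1 →J1  (J1: bond 4 brought flow, rest push out)
bond 2 →J1  (common-f at J1 fixed by 4)
bond 3 →J1  (common-f at J1 fixed by 4)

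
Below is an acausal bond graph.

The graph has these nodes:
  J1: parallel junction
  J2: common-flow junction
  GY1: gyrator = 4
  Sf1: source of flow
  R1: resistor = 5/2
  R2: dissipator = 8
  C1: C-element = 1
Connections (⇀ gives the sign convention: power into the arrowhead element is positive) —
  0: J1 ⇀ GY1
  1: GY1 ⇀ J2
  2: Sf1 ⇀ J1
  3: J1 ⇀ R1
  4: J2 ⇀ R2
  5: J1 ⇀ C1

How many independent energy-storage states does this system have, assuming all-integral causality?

#2 |Sf1  (Sf1 (Sf) sets flow on bond)
#5 |J1  (C1 outputs effort q/C1)
#0 |GY1  (0-jn J1 has e-setter on 5)
#3 |R1  (common-e at J1 fixed by 5)
#1 |GY1  (GY GY1: same side as bond 0)
#4 |J2  (J2: bond 1 brought flow, rest push out)

1  (C1 all integral)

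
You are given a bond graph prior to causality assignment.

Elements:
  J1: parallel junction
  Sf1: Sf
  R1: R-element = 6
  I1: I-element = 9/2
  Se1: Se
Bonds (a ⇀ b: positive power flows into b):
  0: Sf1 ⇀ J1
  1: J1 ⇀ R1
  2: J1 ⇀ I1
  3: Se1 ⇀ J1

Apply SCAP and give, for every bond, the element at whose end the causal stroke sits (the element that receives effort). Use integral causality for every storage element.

β0 stroke at Sf1  (Sf1 (Sf) sets flow on bond)
β3 stroke at J1  (Se1: effort source, stroke at far end)
β1 stroke at R1  (J1: bond 3 brought effort, rest push out)
β2 stroke at I1  (common-e at J1 fixed by 3)

#0 |Sf1
#1 |R1
#2 |I1
#3 |J1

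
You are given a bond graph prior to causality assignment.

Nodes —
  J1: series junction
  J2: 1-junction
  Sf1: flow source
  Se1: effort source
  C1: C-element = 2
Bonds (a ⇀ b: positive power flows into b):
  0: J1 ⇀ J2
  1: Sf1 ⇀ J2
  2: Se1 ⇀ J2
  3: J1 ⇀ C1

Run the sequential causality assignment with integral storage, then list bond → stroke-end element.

β1 |Sf1  (Sf1 (Sf) sets flow on bond)
β2 |J2  (Se1 (Se) sets effort on bond)
β0 |J2  (J2: bond 1 brought flow, rest push out)
β3 |J1  (common-f at J1 fixed by 0)

b0 →J2
b1 →Sf1
b2 →J2
b3 →J1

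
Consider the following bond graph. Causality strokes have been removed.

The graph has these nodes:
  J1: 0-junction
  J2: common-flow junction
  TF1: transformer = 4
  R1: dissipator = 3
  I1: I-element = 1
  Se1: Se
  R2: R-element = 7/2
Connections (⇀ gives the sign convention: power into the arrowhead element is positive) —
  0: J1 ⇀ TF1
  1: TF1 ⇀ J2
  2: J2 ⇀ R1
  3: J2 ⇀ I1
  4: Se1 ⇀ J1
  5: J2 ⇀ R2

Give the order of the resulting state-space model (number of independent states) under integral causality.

#4 →J1  (Se1 fixes effort; stroke away)
#0 →TF1  (0-jn J1 has e-setter on 4)
#1 →J2  (TF1: transformer flips bond 0)
#3 →I1  (prefer integral on I1)
#2 →J2  (1-jn J2 has f-setter on 3)
#5 →J2  (common-f at J2 fixed by 3)

1  (I1 all integral)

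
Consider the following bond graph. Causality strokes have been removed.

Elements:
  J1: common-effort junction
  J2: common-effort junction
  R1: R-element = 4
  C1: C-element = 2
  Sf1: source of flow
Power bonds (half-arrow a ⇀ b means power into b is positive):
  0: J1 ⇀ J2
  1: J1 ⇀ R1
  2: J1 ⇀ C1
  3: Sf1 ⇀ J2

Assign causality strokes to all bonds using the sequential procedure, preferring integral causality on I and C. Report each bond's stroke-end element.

β3 |Sf1  (Sf1 fixes flow; stroke at Sf1)
β0 |J2  (J2 needs exactly one e-in)
β2 |J1  (C1: C, integral causality)
β1 |R1  (0-jn J1 has e-setter on 2)

#0 |J2
#1 |R1
#2 |J1
#3 |Sf1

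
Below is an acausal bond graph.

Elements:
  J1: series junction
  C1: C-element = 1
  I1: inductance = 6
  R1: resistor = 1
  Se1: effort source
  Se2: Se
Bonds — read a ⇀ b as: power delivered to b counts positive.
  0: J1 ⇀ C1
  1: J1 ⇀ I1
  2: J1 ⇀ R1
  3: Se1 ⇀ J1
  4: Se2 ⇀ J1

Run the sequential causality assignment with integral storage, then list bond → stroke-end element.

b0 →J1
b1 →I1
b2 →J1
b3 →J1
b4 →J1

b3 stroke at J1  (Se1 (Se) sets effort on bond)
b4 stroke at J1  (Se2 fixes effort; stroke away)
b0 stroke at J1  (C1 outputs effort q/C1)
b1 stroke at I1  (I1 outputs flow p/I1)
b2 stroke at J1  (J1 flow already set via bond 1)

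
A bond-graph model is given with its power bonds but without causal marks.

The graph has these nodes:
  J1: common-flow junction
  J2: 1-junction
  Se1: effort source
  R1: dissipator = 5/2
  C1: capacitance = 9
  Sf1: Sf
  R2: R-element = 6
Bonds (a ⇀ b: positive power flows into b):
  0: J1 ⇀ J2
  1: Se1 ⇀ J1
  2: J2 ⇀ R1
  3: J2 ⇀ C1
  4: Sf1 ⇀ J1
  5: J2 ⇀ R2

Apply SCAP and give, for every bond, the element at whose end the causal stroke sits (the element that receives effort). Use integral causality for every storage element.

β1 stroke→J1  (source Se1 imposes e)
β4 stroke→Sf1  (Sf1: flow source, stroke at near end)
β0 stroke→J1  (1-jn J1 has f-setter on 4)
β2 stroke→J2  (common-f at J2 fixed by 0)
β3 stroke→J2  (J2: bond 0 brought flow, rest push out)
β5 stroke→J2  (common-f at J2 fixed by 0)

#0 →J1
#1 →J1
#2 →J2
#3 →J2
#4 →Sf1
#5 →J2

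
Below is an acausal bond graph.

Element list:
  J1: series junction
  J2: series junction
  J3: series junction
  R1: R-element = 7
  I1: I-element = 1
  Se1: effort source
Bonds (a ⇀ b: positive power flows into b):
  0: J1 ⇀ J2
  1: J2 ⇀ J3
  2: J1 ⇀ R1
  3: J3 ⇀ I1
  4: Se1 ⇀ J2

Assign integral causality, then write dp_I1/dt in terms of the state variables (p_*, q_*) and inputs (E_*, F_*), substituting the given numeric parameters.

bond 4 |J2  (source Se1 imposes e)
bond 3 |I1  (prefer integral on I1)
bond 1 |J3  (J3: bond 3 brought flow, rest push out)
bond 0 |J2  (1-jn J2 has f-setter on 1)
bond 2 |J1  (common-f at J1 fixed by 0)

dp_I1/dt = E_Se1 - 7*p_I1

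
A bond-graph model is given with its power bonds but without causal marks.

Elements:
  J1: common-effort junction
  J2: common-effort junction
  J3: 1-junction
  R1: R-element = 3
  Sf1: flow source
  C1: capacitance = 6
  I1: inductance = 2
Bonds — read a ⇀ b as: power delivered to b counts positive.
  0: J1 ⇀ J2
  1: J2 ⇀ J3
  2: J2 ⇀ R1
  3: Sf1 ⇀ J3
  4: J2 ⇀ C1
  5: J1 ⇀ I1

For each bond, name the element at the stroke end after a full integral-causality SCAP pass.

b3 stroke at Sf1  (Sf1 (Sf) sets flow on bond)
b1 stroke at J3  (J3 flow already set via bond 3)
b4 stroke at J2  (C1 outputs effort q/C1)
b0 stroke at J1  (common-e at J2 fixed by 4)
b2 stroke at R1  (J2: bond 4 brought effort, rest push out)
b5 stroke at I1  (J1 effort already set via bond 0)

β0 →J1
β1 →J3
β2 →R1
β3 →Sf1
β4 →J2
β5 →I1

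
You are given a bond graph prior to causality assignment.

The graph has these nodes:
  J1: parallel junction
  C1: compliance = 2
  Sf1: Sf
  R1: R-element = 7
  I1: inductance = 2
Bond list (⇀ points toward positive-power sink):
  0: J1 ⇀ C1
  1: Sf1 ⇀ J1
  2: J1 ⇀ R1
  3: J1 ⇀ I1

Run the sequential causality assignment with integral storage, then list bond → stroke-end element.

β0 |J1
β1 |Sf1
β2 |R1
β3 |I1

bond 1 stroke→Sf1  (Sf1 (Sf) sets flow on bond)
bond 0 stroke→J1  (C1 outputs effort q/C1)
bond 2 stroke→R1  (J1 effort already set via bond 0)
bond 3 stroke→I1  (J1 effort already set via bond 0)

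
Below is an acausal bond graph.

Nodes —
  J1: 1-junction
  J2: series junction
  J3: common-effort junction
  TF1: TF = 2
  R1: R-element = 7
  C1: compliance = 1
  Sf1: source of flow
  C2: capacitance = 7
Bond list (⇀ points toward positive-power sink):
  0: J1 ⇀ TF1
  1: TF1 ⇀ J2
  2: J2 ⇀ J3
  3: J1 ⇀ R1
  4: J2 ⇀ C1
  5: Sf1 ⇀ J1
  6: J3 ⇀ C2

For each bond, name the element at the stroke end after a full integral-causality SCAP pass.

β0 |J1
β1 |TF1
β2 |J2
β3 |J1
β4 |J2
β5 |Sf1
β6 |J3

bond 5 stroke at Sf1  (Sf1 (Sf) sets flow on bond)
bond 0 stroke at J1  (common-f at J1 fixed by 5)
bond 3 stroke at J1  (1-jn J1 has f-setter on 5)
bond 1 stroke at TF1  (TF1: transformer flips bond 0)
bond 2 stroke at J2  (common-f at J2 fixed by 1)
bond 4 stroke at J2  (1-jn J2 has f-setter on 1)
bond 6 stroke at J3  (closing 0-jn rule on J3)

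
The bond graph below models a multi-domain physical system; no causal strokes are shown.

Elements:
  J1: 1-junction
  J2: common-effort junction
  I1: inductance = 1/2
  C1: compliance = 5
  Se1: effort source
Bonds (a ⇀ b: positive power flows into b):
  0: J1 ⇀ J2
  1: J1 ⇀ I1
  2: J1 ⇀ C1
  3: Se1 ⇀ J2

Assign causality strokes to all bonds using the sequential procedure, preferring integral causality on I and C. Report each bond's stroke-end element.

bond 3 stroke at J2  (Se1 (Se) sets effort on bond)
bond 0 stroke at J1  (0-jn J2 has e-setter on 3)
bond 1 stroke at I1  (prefer integral on I1)
bond 2 stroke at J1  (1-jn J1 has f-setter on 1)

β0 →J1
β1 →I1
β2 →J1
β3 →J2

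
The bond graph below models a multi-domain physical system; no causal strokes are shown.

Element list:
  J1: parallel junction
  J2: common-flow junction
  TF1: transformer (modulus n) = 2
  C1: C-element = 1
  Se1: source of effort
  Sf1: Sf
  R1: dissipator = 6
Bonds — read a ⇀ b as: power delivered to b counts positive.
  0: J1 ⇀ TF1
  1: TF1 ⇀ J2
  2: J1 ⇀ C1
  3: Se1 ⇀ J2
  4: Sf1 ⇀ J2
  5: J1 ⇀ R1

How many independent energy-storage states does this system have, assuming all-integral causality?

#3 stroke→J2  (Se1 fixes effort; stroke away)
#4 stroke→Sf1  (Sf1 fixes flow; stroke at Sf1)
#1 stroke→J2  (1-jn J2 has f-setter on 4)
#0 stroke→TF1  (TF TF1: opposite of bond 1)
#2 stroke→J1  (prefer integral on C1)
#5 stroke→R1  (J1 effort already set via bond 2)

1  (C1 all integral)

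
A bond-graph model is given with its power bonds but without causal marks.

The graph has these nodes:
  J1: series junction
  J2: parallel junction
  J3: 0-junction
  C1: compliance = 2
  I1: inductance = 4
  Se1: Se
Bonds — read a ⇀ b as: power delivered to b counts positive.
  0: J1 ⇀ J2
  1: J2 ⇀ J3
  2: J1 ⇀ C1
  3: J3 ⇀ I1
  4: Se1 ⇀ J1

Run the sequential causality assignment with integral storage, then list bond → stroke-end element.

β0 stroke at J2
β1 stroke at J3
β2 stroke at J1
β3 stroke at I1
β4 stroke at J1

β4 →J1  (Se1 fixes effort; stroke away)
β2 →J1  (C1 integral (e out))
β0 →J2  (J1 needs exactly one f-in)
β1 →J3  (common-e at J2 fixed by 0)
β3 →I1  (J3 effort already set via bond 1)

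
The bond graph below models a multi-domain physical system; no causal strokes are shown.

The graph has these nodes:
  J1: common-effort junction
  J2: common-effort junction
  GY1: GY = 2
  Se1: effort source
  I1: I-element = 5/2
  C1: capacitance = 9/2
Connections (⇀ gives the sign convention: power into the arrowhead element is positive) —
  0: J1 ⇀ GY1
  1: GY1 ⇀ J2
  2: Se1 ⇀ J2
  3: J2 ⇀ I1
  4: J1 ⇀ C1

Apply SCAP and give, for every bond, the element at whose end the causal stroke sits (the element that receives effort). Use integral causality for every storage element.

β2 stroke→J2  (source Se1 imposes e)
β1 stroke→GY1  (J2: bond 2 brought effort, rest push out)
β3 stroke→I1  (common-e at J2 fixed by 2)
β0 stroke→GY1  (GY1: gyrator matches bond 1)
β4 stroke→J1  (J1 needs exactly one e-in)

#0 →GY1
#1 →GY1
#2 →J2
#3 →I1
#4 →J1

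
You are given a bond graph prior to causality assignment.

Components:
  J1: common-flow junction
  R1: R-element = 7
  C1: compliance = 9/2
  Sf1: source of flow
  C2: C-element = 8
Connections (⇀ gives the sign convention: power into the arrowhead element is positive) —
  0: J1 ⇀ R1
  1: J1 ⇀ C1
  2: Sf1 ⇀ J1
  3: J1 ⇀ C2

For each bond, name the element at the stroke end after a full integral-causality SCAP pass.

#2 |Sf1  (Sf1: flow source, stroke at near end)
#0 |J1  (1-jn J1 has f-setter on 2)
#1 |J1  (common-f at J1 fixed by 2)
#3 |J1  (J1 flow already set via bond 2)

#0 →J1
#1 →J1
#2 →Sf1
#3 →J1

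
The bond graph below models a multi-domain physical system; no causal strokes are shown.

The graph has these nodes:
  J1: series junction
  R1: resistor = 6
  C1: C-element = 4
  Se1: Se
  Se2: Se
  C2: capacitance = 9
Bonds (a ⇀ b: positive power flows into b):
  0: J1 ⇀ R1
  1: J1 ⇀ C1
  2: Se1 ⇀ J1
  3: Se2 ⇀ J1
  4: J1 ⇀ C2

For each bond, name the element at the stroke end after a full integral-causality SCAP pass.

β0 stroke→R1
β1 stroke→J1
β2 stroke→J1
β3 stroke→J1
β4 stroke→J1

#2 |J1  (Se1 (Se) sets effort on bond)
#3 |J1  (Se2 fixes effort; stroke away)
#1 |J1  (C1: C, integral causality)
#4 |J1  (C2 outputs effort q/C2)
#0 |R1  (only one flow-in slot at J1)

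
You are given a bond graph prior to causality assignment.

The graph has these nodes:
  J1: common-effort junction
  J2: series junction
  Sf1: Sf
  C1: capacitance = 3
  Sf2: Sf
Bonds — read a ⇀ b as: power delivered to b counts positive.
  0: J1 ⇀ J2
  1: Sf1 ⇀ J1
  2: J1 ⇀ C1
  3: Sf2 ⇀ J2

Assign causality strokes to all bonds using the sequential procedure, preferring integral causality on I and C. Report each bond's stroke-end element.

b0 stroke at J2
b1 stroke at Sf1
b2 stroke at J1
b3 stroke at Sf2

b1 stroke at Sf1  (Sf1 fixes flow; stroke at Sf1)
b3 stroke at Sf2  (Sf2 fixes flow; stroke at Sf2)
b0 stroke at J2  (1-jn J2 has f-setter on 3)
b2 stroke at J1  (J1 needs exactly one e-in)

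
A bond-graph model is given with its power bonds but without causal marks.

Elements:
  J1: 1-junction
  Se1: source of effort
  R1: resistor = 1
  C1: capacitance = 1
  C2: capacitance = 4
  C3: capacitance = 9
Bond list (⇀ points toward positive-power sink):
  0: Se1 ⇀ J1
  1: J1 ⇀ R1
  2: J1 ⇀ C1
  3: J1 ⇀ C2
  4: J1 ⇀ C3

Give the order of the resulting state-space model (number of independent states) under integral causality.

3  (C1, C2, C3 all integral)

β0 →J1  (Se1 (Se) sets effort on bond)
β2 →J1  (C1 integral (e out))
β3 →J1  (C2 outputs effort q/C2)
β4 →J1  (C3 integral (e out))
β1 →R1  (J1 needs exactly one f-in)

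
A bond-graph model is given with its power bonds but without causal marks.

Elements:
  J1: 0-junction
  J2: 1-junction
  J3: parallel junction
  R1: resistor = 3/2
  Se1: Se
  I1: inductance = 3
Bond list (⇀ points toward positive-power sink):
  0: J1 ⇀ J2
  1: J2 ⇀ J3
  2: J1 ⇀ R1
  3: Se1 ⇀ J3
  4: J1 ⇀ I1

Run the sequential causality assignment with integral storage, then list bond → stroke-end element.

β0 stroke→J1
β1 stroke→J2
β2 stroke→R1
β3 stroke→J3
β4 stroke→I1

bond 3 stroke→J3  (source Se1 imposes e)
bond 1 stroke→J2  (J3: bond 3 brought effort, rest push out)
bond 0 stroke→J1  (J2: last free bond brings flow in)
bond 2 stroke→R1  (0-jn J1 has e-setter on 0)
bond 4 stroke→I1  (J1: bond 0 brought effort, rest push out)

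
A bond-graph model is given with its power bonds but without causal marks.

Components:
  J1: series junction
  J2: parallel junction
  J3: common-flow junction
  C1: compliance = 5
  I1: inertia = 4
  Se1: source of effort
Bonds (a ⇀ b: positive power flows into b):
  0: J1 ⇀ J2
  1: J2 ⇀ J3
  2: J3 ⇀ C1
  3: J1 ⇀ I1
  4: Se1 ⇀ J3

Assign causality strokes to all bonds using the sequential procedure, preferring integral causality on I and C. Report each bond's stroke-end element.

β4 |J3  (Se1: effort source, stroke at far end)
β2 |J3  (C1 outputs effort q/C1)
β1 |J2  (only one flow-in slot at J3)
β0 |J1  (0-jn J2 has e-setter on 1)
β3 |I1  (only one flow-in slot at J1)

bond 0 stroke→J1
bond 1 stroke→J2
bond 2 stroke→J3
bond 3 stroke→I1
bond 4 stroke→J3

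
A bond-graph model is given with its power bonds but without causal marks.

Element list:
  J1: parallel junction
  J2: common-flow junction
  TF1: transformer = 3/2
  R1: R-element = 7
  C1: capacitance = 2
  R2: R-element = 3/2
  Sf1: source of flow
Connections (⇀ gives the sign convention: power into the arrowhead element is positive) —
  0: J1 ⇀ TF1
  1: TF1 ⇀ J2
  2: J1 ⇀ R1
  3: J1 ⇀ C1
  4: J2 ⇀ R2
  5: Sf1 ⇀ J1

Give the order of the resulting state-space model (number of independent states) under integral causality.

1  (C1 all integral)

bond 5 |Sf1  (Sf1 fixes flow; stroke at Sf1)
bond 3 |J1  (prefer integral on C1)
bond 0 |TF1  (J1 effort already set via bond 3)
bond 2 |R1  (J1: bond 3 brought effort, rest push out)
bond 1 |J2  (TF1: transformer flips bond 0)
bond 4 |R2  (J2 needs exactly one f-in)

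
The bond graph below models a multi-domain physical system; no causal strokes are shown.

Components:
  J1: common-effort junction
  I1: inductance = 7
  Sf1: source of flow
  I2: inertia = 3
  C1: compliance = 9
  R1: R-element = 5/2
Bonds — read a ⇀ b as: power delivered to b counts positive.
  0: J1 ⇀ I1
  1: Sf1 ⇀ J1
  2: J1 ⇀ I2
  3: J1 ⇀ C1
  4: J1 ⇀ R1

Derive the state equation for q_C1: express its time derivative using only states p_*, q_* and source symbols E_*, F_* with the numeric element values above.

dq_C1/dt = F_Sf1 - p_I1/7 - p_I2/3 - 2*q_C1/45

b1 stroke at Sf1  (source Sf1 imposes f)
b0 stroke at I1  (I1: I, integral causality)
b2 stroke at I2  (I2: I, integral causality)
b3 stroke at J1  (prefer integral on C1)
b4 stroke at R1  (common-e at J1 fixed by 3)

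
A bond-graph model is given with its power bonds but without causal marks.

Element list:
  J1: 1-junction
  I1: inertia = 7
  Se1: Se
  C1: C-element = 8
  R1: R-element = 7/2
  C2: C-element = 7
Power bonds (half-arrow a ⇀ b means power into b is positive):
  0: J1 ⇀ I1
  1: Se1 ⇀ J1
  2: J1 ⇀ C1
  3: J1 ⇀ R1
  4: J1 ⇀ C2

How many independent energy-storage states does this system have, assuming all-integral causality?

3  (C1, C2, I1 all integral)

β1 |J1  (source Se1 imposes e)
β0 |I1  (I1: I, integral causality)
β2 |J1  (J1: bond 0 brought flow, rest push out)
β3 |J1  (1-jn J1 has f-setter on 0)
β4 |J1  (1-jn J1 has f-setter on 0)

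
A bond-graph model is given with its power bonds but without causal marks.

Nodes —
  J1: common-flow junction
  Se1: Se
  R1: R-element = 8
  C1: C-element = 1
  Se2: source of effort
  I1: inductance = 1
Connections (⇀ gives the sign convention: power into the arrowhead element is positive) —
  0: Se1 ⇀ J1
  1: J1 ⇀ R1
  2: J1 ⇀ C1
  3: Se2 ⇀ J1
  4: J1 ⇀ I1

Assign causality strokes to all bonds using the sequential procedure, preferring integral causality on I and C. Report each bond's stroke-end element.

bond 0 →J1  (Se1 (Se) sets effort on bond)
bond 3 →J1  (Se2 (Se) sets effort on bond)
bond 2 →J1  (C1 integral (e out))
bond 4 →I1  (I1 integral (f out))
bond 1 →J1  (J1: bond 4 brought flow, rest push out)

#0 |J1
#1 |J1
#2 |J1
#3 |J1
#4 |I1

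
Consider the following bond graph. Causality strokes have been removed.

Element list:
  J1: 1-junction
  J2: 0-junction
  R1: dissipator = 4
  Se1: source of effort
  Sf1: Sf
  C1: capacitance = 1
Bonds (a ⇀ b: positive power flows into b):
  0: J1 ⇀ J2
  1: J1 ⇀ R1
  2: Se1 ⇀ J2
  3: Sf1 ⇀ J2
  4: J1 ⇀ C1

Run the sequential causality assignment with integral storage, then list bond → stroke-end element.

bond 2 stroke→J2  (Se1 (Se) sets effort on bond)
bond 3 stroke→Sf1  (Sf1 (Sf) sets flow on bond)
bond 0 stroke→J1  (J2: bond 2 brought effort, rest push out)
bond 4 stroke→J1  (C1 outputs effort q/C1)
bond 1 stroke→R1  (only one flow-in slot at J1)

β0 |J1
β1 |R1
β2 |J2
β3 |Sf1
β4 |J1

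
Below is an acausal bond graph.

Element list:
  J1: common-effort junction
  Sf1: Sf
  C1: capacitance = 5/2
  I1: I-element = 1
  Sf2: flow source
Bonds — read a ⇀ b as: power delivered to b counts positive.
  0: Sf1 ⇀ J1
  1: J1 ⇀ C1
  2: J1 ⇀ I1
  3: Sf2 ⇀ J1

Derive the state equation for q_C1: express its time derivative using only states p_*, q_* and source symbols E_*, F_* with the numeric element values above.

#0 |Sf1  (Sf1 (Sf) sets flow on bond)
#3 |Sf2  (source Sf2 imposes f)
#1 |J1  (C1 outputs effort q/C1)
#2 |I1  (J1 effort already set via bond 1)

dq_C1/dt = F_Sf1 + F_Sf2 - p_I1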